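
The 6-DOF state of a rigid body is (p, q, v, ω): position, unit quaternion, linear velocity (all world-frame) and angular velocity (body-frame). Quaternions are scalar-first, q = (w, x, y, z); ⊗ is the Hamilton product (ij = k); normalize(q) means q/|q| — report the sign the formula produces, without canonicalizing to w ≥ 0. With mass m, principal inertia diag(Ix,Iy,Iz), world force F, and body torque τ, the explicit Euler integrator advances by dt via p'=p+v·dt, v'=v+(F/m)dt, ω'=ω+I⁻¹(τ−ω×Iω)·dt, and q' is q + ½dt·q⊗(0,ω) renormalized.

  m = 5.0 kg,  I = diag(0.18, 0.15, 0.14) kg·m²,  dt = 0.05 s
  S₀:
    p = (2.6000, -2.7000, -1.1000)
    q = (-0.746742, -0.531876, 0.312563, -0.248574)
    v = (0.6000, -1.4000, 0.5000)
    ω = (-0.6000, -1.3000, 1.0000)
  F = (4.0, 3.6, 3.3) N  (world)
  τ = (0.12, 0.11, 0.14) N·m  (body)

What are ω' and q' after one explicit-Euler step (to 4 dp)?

ω' = (-0.5703, -1.2553, 1.0584)
q' = (-0.7376, -0.5204, 0.3535, -0.2450)

(τ − ω×Iω)/I = (0.5944, 0.8933, 1.1671)
ω + α·dt = (-0.5703, -1.2553, 1.0584)
2q̇ = q⊗(0,ω) = (0.3357803, 0.4374620, 1.6517850, 0.1322346)
updated quaternion q' = (-0.7376, -0.5204, 0.3535, -0.2450)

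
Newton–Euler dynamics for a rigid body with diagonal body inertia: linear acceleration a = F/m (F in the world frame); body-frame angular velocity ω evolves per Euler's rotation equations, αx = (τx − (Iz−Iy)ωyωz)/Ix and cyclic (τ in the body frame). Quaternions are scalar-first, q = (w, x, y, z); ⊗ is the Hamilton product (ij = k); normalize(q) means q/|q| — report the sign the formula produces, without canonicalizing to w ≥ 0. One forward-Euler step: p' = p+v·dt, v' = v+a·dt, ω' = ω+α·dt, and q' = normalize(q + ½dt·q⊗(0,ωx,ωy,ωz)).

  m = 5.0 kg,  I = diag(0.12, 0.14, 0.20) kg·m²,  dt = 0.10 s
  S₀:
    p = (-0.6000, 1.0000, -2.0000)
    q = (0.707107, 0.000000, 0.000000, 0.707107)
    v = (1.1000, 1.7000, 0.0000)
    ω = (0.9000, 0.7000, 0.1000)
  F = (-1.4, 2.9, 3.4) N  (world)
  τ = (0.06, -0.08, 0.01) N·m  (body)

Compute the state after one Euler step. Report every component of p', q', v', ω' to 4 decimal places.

ω×(Iω) gyroscopic = (0.0042, -0.0072, 0.0126)
α = I⁻¹(τ − ω×Iω) = (0.4650, -0.5200, -0.0130)
ω' = ω + α·dt = (0.9465, 0.6480, 0.0987)
Hamilton product q⊗(0,ω) = (-0.0707107, 0.1414214, 1.1313712, 0.0707107)
updated quaternion q' = (0.7024, 0.0071, 0.0565, 0.7095)
new position p' = (-0.4900, 1.1700, -2.0000)
v' = v + a·dt = (1.0720, 1.7580, 0.0680)

p' = (-0.4900, 1.1700, -2.0000)
q' = (0.7024, 0.0071, 0.0565, 0.7095)
v' = (1.0720, 1.7580, 0.0680)
ω' = (0.9465, 0.6480, 0.0987)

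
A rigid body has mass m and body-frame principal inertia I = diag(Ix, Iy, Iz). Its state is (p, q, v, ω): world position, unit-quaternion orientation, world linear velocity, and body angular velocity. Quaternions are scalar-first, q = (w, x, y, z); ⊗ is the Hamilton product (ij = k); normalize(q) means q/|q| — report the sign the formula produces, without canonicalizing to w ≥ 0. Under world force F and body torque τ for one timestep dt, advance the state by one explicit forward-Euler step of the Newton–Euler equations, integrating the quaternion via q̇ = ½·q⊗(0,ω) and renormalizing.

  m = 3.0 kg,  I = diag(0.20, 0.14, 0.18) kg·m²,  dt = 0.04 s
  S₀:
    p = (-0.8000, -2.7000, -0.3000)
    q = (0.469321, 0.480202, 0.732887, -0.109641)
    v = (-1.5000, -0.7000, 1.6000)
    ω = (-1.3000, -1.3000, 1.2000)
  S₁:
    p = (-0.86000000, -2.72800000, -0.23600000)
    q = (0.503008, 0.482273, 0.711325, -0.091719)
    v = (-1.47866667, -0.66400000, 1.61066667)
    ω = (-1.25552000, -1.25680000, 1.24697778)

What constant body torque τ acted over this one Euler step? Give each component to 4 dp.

ω₁ − ω₀ = (0.04448000, 0.04320000, 0.04697778)
precession coupling = (-0.0624, -0.0312, -0.1014)
τ = I·(Δω/dt) + ω₀×(Iω₀) = (0.1600, 0.1200, 0.1100)

τ = (0.1600, 0.1200, 0.1100)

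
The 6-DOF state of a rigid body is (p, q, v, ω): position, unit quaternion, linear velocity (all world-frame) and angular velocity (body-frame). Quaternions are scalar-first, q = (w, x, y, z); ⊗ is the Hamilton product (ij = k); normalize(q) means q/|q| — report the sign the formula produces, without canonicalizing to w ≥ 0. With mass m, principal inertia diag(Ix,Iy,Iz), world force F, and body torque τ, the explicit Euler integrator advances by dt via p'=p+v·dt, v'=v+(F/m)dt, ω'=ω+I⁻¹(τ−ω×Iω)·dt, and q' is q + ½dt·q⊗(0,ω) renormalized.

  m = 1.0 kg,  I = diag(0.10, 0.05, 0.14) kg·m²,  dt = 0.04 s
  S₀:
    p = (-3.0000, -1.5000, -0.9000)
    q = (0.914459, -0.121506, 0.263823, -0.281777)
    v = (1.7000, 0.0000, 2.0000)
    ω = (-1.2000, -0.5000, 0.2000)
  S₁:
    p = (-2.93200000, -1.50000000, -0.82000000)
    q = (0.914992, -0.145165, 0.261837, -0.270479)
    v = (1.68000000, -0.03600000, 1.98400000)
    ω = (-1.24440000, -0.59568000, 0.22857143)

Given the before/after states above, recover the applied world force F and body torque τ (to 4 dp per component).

F = (-0.5000, -0.9000, -0.4000)
τ = (-0.1200, -0.1100, 0.0700)

Δω = ω₁−ω₀ = (-0.04440000, -0.09568000, 0.02857143)
gyro term ω₀×Iω₀ = (-0.0090, 0.0096, -0.0300)
τ = I·(Δω/dt) + ω₀×(Iω₀) = (-0.1200, -0.1100, 0.0700)
v₁ − v₀ = (-0.02000000, -0.03600000, -0.01600000)
F = m·Δv/dt = (-0.5000, -0.9000, -0.4000)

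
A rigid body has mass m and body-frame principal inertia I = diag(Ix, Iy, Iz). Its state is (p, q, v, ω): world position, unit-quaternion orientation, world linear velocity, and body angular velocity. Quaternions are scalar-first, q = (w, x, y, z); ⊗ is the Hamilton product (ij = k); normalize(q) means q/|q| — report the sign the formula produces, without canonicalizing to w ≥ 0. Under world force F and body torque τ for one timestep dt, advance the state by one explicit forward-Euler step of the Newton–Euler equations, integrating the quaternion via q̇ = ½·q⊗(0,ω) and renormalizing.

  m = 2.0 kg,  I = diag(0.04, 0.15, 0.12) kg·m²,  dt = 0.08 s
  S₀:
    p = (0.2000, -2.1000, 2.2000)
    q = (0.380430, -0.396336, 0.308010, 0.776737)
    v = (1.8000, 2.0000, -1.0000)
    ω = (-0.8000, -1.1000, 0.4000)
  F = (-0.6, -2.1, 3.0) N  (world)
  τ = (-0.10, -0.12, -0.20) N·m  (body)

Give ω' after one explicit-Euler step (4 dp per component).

gyro term ω×Iω = (0.0132, 0.0256, 0.0968)
(τ − ω×Iω)/I = (-2.8300, -0.9707, -2.4733)
ω' = ω + α·dt = (-1.0264, -1.1777, 0.2021)

ω' = (-1.0264, -1.1777, 0.2021)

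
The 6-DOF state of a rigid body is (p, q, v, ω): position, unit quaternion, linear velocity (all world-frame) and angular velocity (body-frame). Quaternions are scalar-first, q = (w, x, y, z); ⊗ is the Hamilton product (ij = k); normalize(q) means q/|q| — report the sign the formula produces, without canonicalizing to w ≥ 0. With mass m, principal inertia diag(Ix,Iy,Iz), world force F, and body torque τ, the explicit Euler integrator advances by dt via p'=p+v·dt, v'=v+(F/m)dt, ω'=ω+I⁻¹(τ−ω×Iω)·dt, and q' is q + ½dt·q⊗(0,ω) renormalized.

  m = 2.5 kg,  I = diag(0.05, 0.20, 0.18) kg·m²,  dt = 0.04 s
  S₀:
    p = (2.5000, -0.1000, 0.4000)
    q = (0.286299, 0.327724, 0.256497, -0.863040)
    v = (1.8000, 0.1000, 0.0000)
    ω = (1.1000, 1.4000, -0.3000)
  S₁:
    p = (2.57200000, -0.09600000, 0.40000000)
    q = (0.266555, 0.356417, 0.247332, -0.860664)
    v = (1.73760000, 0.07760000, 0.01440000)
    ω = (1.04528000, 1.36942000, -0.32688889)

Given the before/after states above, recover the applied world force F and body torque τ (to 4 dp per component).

F = (-3.9000, -1.4000, 0.9000)
τ = (-0.0600, -0.1100, 0.1100)

Δω = ω₁−ω₀ = (-0.05472000, -0.03058000, -0.02688889)
ω₀×(Iω₀) = (0.0084, 0.0429, 0.2310)
I·α + gyro = (-0.0600, -0.1100, 0.1100)
Δv = v₁−v₀ = (-0.06240000, -0.02240000, 0.01440000)
F = m·Δv/dt = (-3.9000, -1.4000, 0.9000)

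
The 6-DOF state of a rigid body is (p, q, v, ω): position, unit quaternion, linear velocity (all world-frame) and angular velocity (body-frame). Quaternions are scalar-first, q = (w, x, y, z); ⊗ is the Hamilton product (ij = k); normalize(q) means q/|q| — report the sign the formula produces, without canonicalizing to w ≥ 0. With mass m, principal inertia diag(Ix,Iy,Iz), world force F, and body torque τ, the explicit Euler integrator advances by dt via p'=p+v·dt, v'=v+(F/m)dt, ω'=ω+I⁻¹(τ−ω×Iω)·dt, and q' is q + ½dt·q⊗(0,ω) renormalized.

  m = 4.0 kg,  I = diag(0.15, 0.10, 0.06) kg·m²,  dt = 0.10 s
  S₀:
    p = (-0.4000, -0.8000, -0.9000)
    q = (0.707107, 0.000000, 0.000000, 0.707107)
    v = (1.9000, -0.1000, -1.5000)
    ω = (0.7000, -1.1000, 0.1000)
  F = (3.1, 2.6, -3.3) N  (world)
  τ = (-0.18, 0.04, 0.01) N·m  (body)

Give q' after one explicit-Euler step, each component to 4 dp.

Hamilton product q⊗(0,ω) = (-0.0707107, 1.2727926, -0.2828428, 0.0707107)
q' = normalize(q + ½dt·q⊗(0,ω)) = (0.7021, 0.0635, -0.0141, 0.7091)

q' = (0.7021, 0.0635, -0.0141, 0.7091)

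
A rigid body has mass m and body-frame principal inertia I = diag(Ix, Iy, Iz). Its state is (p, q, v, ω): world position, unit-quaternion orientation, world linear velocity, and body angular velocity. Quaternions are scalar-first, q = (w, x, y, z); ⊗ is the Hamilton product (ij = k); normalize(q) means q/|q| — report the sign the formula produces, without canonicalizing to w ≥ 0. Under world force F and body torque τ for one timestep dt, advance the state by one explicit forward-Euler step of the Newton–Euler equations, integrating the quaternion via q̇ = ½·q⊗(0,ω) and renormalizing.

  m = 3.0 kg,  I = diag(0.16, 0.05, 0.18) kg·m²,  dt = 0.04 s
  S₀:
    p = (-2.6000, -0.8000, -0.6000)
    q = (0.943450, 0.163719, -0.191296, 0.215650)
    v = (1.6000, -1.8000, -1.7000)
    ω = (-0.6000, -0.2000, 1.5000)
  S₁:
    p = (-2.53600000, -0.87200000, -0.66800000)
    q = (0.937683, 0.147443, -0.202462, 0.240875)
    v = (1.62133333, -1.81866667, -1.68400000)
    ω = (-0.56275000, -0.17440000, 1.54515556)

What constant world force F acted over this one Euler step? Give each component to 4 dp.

Δv = v₁−v₀ = (0.02133333, -0.01866667, 0.01600000)
F = m·Δv/dt = (1.6000, -1.4000, 1.2000)

F = (1.6000, -1.4000, 1.2000)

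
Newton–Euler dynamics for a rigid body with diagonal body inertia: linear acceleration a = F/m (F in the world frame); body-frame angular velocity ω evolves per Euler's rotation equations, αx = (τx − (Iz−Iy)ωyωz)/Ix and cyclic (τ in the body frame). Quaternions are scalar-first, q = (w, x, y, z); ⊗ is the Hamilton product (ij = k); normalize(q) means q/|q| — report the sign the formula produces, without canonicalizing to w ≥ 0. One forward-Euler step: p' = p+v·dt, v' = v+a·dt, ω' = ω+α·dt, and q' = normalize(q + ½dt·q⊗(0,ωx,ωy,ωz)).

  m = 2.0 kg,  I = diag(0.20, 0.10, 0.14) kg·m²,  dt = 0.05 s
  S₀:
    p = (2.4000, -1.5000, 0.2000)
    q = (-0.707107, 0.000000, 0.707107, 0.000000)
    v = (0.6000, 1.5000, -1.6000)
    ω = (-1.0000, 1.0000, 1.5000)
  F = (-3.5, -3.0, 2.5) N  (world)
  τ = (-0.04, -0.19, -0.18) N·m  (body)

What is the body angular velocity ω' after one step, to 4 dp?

ω' = (-1.0250, 0.9500, 1.4000)

α = I⁻¹(τ − ω×Iω) = (-0.5000, -1.0000, -2.0000)
ω' = ω + α·dt = (-1.0250, 0.9500, 1.4000)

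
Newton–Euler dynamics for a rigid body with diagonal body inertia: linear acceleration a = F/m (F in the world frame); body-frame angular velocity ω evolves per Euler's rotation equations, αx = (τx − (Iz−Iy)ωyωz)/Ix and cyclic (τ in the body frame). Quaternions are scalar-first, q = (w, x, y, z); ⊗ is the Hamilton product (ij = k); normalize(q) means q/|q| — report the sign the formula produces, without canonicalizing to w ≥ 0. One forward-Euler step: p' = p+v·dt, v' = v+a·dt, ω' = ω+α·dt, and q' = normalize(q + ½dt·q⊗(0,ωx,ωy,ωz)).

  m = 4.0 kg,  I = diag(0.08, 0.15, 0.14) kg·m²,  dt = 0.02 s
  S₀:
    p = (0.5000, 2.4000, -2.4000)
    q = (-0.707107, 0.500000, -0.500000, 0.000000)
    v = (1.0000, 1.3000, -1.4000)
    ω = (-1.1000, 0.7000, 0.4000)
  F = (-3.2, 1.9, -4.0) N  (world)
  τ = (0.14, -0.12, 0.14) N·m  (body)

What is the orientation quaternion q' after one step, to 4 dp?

q' = (-0.6980, 0.5057, -0.5069, -0.0048)

Hamilton product q⊗(0,ω) = (0.9000000, 0.5778177, -0.6949749, -0.4828428)
q' = normalize(q + ½dt·q⊗(0,ω)) = (-0.6980, 0.5057, -0.5069, -0.0048)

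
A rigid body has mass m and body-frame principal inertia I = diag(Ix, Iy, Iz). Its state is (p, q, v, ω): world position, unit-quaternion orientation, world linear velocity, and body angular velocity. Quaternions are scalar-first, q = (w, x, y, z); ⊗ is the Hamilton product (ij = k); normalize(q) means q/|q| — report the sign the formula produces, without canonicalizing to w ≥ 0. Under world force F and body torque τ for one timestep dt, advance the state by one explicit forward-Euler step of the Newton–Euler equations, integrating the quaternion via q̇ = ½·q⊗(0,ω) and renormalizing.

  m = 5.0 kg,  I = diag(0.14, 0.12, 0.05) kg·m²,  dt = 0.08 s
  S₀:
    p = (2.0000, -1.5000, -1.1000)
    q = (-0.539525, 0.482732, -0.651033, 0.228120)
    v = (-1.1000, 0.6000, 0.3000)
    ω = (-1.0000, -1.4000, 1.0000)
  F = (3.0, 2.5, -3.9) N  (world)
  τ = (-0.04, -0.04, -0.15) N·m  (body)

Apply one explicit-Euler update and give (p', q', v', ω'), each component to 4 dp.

a = (0.6000, 0.5000, -0.7800)
p + v·dt = (1.9120, -1.4520, -1.0760)
v + (F/m)dt = (-1.0520, 0.6400, 0.2376)
ω×(Iω) gyroscopic = (0.0980, -0.0900, -0.0280)
(τ − ω×Iω)/I = (-0.9857, 0.4167, -2.4400)
new body rate ω' = (-1.0789, -1.3667, 0.8048)
Hamilton product q⊗(0,ω) = (-0.6568342, 0.2078600, 0.0444830, -1.8663828)
updated quaternion q' = (-0.5640, 0.4895, -0.6472, 0.1530)

p' = (1.9120, -1.4520, -1.0760)
q' = (-0.5640, 0.4895, -0.6472, 0.1530)
v' = (-1.0520, 0.6400, 0.2376)
ω' = (-1.0789, -1.3667, 0.8048)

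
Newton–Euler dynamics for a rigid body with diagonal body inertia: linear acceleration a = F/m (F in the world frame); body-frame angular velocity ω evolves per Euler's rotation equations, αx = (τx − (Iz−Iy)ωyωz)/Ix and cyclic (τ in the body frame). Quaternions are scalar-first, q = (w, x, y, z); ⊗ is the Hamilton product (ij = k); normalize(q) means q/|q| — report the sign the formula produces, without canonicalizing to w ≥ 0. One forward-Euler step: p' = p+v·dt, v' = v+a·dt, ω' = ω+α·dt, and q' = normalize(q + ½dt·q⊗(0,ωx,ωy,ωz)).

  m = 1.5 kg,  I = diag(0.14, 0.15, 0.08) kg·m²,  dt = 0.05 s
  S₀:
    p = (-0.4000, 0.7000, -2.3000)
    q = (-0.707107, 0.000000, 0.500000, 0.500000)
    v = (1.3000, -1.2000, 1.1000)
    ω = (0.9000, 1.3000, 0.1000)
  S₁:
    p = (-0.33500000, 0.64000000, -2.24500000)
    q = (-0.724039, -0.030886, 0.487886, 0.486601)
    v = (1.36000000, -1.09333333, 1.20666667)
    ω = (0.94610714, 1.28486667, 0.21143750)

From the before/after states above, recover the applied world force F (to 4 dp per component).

F = (1.8000, 3.2000, 3.2000)

Δv = v₁−v₀ = (0.06000000, 0.10666667, 0.10666667)
F = m·Δv/dt = (1.8000, 3.2000, 3.2000)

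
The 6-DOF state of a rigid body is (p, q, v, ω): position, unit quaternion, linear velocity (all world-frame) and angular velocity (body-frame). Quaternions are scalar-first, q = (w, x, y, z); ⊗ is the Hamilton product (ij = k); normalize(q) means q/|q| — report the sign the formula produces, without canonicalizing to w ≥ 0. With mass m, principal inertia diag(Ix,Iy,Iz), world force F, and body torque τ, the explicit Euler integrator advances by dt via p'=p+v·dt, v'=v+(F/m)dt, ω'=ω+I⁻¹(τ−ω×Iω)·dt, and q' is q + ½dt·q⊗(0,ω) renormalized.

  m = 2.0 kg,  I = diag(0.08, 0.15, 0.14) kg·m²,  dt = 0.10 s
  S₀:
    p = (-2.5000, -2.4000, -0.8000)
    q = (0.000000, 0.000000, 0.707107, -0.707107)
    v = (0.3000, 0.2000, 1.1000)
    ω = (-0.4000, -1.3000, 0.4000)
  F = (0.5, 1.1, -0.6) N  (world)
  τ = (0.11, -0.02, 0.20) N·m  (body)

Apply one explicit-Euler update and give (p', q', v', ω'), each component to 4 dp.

precession coupling ω×(Iω) = (0.0052, 0.0096, 0.0364)
(τ − ω×Iω)/I = (1.3100, -0.1973, 1.1686)
ω + α·dt = (-0.2690, -1.3197, 0.5169)
2q̇ = q⊗(0,ω) = (1.2020819, -0.6363963, 0.2828428, 0.2828428)
updated quaternion q' = (0.0600, -0.0317, 0.7194, -0.6912)
a = F/m = (0.2500, 0.5500, -0.3000)
p + v·dt = (-2.4700, -2.3800, -0.6900)
v' = v + a·dt = (0.3250, 0.2550, 1.0700)

p' = (-2.4700, -2.3800, -0.6900)
q' = (0.0600, -0.0317, 0.7194, -0.6912)
v' = (0.3250, 0.2550, 1.0700)
ω' = (-0.2690, -1.3197, 0.5169)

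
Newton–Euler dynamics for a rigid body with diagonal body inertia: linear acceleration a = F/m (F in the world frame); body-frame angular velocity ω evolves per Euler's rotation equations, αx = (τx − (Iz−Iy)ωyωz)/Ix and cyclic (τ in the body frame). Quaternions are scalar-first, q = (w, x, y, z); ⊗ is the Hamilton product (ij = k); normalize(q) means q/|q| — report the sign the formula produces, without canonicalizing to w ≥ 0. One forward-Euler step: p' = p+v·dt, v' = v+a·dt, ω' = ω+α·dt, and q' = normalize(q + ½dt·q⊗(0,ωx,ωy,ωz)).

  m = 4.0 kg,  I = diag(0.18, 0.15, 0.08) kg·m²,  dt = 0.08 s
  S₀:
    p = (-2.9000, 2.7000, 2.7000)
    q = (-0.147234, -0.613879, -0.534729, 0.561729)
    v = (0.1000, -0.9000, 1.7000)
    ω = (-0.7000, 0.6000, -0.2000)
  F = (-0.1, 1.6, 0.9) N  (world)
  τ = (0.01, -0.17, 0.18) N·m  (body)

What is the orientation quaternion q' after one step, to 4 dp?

2q̇ = q⊗(0,ω) = (0.0034679, -0.1270278, -0.6043265, -0.7131909)
q' = normalize(q + ½dt·q⊗(0,ω)) = (-0.1470, -0.6185, -0.5585, 0.5328)

q' = (-0.1470, -0.6185, -0.5585, 0.5328)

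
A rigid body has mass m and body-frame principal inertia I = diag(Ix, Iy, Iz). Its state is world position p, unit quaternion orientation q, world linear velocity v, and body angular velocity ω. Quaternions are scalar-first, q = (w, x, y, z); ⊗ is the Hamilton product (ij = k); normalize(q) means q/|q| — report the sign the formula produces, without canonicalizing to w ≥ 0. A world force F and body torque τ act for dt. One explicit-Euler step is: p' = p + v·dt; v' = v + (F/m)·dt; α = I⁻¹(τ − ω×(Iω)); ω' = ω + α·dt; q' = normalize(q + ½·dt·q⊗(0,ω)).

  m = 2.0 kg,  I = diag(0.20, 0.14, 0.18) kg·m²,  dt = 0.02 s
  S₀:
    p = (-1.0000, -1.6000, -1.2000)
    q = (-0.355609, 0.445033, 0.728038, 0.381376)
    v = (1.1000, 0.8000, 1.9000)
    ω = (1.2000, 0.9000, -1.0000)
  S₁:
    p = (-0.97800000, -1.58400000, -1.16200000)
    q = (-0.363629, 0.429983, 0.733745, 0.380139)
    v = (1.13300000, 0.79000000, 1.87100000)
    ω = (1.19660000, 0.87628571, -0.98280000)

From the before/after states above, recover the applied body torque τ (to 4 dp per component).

τ = (-0.0700, -0.1900, 0.0900)

ω₁ − ω₀ = (-0.00340000, -0.02371429, 0.01720000)
τ = I·(Δω/dt) + ω₀×(Iω₀) = (-0.0700, -0.1900, 0.0900)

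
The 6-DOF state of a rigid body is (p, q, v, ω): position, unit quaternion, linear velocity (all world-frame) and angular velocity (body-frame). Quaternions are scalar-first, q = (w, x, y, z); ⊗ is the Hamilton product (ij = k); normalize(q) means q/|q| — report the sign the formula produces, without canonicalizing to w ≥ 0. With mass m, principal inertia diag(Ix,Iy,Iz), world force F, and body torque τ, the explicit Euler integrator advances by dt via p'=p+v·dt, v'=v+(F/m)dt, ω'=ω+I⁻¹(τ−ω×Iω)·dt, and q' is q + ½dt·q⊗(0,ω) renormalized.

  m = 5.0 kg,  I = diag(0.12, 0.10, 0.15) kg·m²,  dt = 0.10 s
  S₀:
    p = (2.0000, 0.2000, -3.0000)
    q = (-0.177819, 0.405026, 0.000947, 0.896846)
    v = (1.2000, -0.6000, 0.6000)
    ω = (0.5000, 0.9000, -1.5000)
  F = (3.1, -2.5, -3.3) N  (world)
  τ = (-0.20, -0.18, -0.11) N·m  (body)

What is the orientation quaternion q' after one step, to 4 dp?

2q̇ = q⊗(0,ω) = (1.1419037, -0.8974914, 0.8959249, 0.6307784)
q + ½dt·q⊗(0,ω), renormalized = (-0.1202, 0.3587, 0.0456, 0.9246)

q' = (-0.1202, 0.3587, 0.0456, 0.9246)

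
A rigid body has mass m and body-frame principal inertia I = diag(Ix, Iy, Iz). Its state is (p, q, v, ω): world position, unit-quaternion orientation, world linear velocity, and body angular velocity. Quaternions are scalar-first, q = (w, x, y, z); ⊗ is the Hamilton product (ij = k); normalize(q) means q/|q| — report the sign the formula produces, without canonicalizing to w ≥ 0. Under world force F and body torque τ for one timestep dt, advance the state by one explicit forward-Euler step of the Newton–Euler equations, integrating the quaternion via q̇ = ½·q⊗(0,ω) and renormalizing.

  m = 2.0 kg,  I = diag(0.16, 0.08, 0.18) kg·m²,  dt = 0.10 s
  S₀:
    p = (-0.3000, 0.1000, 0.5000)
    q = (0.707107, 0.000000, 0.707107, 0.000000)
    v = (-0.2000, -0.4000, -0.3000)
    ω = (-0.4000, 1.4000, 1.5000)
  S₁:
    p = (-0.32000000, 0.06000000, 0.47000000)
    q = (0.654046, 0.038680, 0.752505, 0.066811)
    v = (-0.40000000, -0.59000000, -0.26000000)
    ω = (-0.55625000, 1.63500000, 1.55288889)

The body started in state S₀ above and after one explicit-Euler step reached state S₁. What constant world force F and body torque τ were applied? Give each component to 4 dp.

v₁ − v₀ = (-0.20000000, -0.19000000, 0.04000000)
m·(v₁−v₀)/dt = (-4.0000, -3.8000, 0.8000)
rate change Δω = (-0.15625000, 0.23500000, 0.05288889)
ω₀×(Iω₀) = (0.2100, 0.0120, 0.0448)
applied torque τ = (-0.0400, 0.2000, 0.1400)

F = (-4.0000, -3.8000, 0.8000)
τ = (-0.0400, 0.2000, 0.1400)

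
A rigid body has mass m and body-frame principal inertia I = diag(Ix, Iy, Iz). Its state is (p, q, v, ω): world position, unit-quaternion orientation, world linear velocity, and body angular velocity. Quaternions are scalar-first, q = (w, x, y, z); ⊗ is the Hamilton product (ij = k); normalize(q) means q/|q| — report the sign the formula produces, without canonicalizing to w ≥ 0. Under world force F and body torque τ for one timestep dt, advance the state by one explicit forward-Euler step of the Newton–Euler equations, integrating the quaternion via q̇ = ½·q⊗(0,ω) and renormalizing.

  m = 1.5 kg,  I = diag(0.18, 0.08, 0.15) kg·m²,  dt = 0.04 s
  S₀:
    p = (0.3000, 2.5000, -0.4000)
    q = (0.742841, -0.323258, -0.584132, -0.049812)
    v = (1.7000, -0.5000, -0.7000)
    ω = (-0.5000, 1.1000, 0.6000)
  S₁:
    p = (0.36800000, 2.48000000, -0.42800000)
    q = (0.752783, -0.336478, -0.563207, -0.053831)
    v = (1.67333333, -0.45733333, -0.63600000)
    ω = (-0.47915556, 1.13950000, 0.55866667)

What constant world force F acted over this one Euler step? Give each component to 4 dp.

v₁ − v₀ = (-0.02666667, 0.04266667, 0.06400000)
m·(v₁−v₀)/dt = (-1.0000, 1.6000, 2.4000)

F = (-1.0000, 1.6000, 2.4000)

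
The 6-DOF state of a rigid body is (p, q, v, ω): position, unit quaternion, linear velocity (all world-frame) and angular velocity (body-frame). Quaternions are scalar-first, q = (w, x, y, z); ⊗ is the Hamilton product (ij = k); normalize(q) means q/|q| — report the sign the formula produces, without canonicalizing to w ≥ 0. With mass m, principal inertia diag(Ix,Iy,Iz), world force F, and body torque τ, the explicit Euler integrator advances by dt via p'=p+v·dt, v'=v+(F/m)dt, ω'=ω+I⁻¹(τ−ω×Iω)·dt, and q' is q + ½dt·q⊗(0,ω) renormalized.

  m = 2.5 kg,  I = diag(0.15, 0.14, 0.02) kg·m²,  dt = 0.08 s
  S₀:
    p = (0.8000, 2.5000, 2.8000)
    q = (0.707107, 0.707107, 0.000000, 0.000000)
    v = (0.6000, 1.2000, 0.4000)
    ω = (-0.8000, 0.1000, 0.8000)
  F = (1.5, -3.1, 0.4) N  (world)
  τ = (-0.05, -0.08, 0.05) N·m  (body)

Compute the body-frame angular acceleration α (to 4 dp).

α = (-0.2693, 0.0229, 2.4600)

precession coupling ω×(Iω) = (-0.0096, -0.0832, 0.0008)
α = I⁻¹(τ − ω×Iω) = (-0.2693, 0.0229, 2.4600)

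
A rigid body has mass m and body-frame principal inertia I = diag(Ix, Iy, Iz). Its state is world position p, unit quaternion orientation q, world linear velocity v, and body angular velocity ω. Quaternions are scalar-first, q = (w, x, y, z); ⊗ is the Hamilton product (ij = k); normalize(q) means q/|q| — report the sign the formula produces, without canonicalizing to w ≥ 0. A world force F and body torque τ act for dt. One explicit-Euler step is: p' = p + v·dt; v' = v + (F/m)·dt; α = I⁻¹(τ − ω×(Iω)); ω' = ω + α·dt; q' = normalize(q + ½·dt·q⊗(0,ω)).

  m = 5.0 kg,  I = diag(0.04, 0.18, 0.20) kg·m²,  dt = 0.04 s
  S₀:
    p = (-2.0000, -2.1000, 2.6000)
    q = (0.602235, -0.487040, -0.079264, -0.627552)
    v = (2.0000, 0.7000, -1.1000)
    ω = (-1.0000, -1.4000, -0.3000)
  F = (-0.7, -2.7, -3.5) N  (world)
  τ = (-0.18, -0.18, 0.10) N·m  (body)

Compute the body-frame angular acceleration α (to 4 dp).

α = (-4.7100, -0.7333, -0.4800)

gyro term ω×Iω = (0.0084, -0.0480, 0.1960)
α = I⁻¹(τ − ω×Iω) = (-4.7100, -0.7333, -0.4800)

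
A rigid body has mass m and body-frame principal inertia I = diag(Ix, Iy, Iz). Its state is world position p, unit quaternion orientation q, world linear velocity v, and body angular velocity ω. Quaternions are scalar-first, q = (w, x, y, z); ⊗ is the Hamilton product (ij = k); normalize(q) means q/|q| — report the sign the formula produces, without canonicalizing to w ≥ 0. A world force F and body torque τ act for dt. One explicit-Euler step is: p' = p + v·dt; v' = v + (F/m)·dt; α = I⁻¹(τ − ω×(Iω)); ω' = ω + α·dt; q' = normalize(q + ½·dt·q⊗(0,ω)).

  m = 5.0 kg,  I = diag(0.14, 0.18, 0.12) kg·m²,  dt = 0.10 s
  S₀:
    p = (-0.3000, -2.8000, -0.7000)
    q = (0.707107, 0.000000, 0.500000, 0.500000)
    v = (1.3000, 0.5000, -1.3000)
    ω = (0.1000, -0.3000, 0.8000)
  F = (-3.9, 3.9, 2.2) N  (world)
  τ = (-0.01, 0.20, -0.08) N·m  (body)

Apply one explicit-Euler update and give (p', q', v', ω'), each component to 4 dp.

a = (-0.7800, 0.7800, 0.4400)
p + v·dt = (-0.1700, -2.7500, -0.8300)
v + (F/m)dt = (1.2220, 0.5780, -1.2560)
ω×(Iω) gyroscopic = (0.0144, 0.0016, -0.0012)
angular accel α = (-0.1743, 1.1022, -0.6567)
ω + α·dt = (0.0826, -0.1898, 0.7343)
q⊗(0,ω) = (-0.2500000, 0.6207107, -0.1621321, 0.5156856)
updated quaternion q' = (0.6940, 0.0310, 0.4914, 0.5253)

p' = (-0.1700, -2.7500, -0.8300)
q' = (0.6940, 0.0310, 0.4914, 0.5253)
v' = (1.2220, 0.5780, -1.2560)
ω' = (0.0826, -0.1898, 0.7343)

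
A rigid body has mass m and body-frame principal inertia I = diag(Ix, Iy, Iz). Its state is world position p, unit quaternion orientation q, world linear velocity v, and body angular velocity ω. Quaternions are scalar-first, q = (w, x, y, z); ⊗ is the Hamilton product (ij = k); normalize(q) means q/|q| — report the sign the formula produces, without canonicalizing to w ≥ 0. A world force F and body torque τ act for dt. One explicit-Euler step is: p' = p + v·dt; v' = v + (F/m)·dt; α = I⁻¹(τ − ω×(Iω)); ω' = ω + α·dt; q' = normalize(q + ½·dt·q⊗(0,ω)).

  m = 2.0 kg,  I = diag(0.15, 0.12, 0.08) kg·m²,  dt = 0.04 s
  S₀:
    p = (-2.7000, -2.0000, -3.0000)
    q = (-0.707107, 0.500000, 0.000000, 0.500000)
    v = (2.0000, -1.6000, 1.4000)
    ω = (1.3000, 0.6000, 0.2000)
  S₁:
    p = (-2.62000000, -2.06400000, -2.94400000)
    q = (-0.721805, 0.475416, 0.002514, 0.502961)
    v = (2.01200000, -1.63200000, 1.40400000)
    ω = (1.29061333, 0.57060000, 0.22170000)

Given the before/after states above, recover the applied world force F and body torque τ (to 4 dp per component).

F = (0.6000, -1.6000, 0.2000)
τ = (-0.0400, -0.0700, 0.0200)

ω₁ − ω₀ = (-0.00938667, -0.02940000, 0.02170000)
precession coupling = (-0.0048, 0.0182, -0.0234)
I·α + gyro = (-0.0400, -0.0700, 0.0200)
v₁ − v₀ = (0.01200000, -0.03200000, 0.00400000)
applied force F = (0.6000, -1.6000, 0.2000)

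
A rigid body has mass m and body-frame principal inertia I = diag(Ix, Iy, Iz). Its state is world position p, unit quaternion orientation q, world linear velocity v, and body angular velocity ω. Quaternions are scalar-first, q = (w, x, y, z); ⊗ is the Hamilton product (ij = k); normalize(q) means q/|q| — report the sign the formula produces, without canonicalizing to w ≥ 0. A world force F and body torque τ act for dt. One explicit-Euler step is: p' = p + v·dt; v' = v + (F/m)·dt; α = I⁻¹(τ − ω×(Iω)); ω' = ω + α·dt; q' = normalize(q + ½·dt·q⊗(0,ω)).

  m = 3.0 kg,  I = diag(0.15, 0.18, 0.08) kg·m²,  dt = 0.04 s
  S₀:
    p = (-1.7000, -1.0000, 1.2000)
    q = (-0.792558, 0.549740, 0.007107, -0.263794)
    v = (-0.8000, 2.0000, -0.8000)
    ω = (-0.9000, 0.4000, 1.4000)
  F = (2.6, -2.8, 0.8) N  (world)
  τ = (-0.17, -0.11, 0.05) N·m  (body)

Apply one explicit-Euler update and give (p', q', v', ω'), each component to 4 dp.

p' = (-1.7320, -0.9200, 1.1680)
q' = (-0.7749, 0.5660, -0.0099, -0.2813)
v' = (-0.7653, 1.9627, -0.7893)
ω' = (-0.9304, 0.3952, 1.4304)

a = (0.8667, -0.9333, 0.2667)
new position p' = (-1.7320, -0.9200, 1.1680)
new velocity v' = (-0.7653, 1.9627, -0.7893)
gyro term ω×Iω = (-0.0560, -0.0882, -0.0108)
(τ − ω×Iω)/I = (-0.7600, -0.1211, 0.7600)
new body rate ω' = (-0.9304, 0.3952, 1.4304)
q⊗(0,ω) = (0.8612348, 0.8287696, -0.8492446, -0.8832889)
q' = normalize(q + ½dt·q⊗(0,ω)) = (-0.7749, 0.5660, -0.0099, -0.2813)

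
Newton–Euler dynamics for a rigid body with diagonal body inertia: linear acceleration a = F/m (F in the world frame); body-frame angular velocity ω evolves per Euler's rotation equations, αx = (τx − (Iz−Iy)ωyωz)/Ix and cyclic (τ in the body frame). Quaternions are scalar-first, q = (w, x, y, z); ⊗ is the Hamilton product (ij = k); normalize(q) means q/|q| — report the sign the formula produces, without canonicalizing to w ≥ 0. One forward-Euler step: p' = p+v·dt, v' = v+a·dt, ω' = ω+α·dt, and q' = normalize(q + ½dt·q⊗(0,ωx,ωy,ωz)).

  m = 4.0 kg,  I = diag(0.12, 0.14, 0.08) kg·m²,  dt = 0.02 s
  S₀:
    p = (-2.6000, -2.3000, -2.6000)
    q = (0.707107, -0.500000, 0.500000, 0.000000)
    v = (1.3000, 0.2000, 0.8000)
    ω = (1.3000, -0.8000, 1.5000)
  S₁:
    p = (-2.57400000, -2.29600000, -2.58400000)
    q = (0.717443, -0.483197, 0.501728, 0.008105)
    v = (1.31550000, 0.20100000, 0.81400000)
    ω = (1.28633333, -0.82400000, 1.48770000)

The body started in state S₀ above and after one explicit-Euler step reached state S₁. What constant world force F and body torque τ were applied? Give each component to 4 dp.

F = (3.1000, 0.2000, 2.8000)
τ = (-0.0100, -0.0900, -0.0700)

rate change Δω = (-0.01366667, -0.02400000, -0.01230000)
precession coupling = (0.0720, 0.0780, -0.0208)
τ = I·(Δω/dt) + ω₀×(Iω₀) = (-0.0100, -0.0900, -0.0700)
velocity change Δv = (0.01550000, 0.00100000, 0.01400000)
m·(v₁−v₀)/dt = (3.1000, 0.2000, 2.8000)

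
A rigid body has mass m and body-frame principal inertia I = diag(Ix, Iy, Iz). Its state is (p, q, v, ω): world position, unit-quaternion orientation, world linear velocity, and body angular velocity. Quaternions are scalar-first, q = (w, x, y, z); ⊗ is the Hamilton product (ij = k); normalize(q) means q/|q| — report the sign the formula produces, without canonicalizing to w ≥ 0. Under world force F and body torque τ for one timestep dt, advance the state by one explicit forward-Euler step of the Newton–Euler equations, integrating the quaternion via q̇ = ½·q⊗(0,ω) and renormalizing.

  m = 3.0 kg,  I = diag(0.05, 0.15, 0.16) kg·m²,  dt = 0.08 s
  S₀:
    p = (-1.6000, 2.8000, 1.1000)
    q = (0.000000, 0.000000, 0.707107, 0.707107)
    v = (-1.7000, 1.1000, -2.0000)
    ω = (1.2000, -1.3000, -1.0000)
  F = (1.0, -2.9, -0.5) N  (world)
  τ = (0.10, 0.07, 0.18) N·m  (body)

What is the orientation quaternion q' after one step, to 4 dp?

q⊗(0,ω) = (1.6263461, 0.2121321, 0.8485284, -0.8485284)
q' = normalize(q + ½dt·q⊗(0,ω)) = (0.0648, 0.0085, 0.7386, 0.6710)

q' = (0.0648, 0.0085, 0.7386, 0.6710)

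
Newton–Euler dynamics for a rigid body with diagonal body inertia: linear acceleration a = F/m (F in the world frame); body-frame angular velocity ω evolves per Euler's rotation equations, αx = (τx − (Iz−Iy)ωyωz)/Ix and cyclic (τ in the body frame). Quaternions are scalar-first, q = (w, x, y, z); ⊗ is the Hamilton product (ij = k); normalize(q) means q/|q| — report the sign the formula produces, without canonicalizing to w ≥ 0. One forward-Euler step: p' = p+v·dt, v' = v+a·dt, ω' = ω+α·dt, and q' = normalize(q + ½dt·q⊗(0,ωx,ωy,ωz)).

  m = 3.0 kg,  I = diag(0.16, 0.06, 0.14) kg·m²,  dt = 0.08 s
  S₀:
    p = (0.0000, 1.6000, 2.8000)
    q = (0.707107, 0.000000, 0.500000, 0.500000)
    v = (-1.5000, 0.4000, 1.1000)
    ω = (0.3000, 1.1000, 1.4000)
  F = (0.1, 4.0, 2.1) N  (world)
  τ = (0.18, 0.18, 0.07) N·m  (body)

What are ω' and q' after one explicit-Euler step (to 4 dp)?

α = I⁻¹(τ − ω×Iω) = (0.3550, 2.8600, 0.7357)
new body rate ω' = (0.3284, 1.3288, 1.4589)
q⊗(0,ω) = (-1.2500000, 0.3621321, 0.9278177, 0.8399498)
updated quaternion q' = (0.6554, 0.0144, 0.5357, 0.5322)

ω' = (0.3284, 1.3288, 1.4589)
q' = (0.6554, 0.0144, 0.5357, 0.5322)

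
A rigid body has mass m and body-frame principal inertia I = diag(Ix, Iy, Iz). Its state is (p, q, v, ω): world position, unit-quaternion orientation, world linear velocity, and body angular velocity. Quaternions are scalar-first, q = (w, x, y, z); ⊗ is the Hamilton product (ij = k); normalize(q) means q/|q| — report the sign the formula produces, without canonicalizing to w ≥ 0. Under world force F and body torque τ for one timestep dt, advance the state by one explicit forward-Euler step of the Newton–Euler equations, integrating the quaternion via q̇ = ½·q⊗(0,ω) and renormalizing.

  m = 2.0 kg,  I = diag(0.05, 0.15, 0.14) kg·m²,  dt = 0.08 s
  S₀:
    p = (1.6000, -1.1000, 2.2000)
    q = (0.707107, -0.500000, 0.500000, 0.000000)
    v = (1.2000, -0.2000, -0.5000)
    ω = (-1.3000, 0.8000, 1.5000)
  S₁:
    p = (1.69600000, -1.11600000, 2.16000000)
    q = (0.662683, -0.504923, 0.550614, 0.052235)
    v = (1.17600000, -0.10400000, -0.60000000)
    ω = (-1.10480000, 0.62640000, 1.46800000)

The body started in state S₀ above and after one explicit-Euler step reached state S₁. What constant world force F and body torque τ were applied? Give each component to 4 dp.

rate change Δω = (0.19520000, -0.17360000, -0.03200000)
ω₀×(Iω₀) = (-0.0120, 0.1755, -0.1040)
I·α + gyro = (0.1100, -0.1500, -0.1600)
velocity change Δv = (-0.02400000, 0.09600000, -0.10000000)
applied force F = (-0.6000, 2.4000, -2.5000)

F = (-0.6000, 2.4000, -2.5000)
τ = (0.1100, -0.1500, -0.1600)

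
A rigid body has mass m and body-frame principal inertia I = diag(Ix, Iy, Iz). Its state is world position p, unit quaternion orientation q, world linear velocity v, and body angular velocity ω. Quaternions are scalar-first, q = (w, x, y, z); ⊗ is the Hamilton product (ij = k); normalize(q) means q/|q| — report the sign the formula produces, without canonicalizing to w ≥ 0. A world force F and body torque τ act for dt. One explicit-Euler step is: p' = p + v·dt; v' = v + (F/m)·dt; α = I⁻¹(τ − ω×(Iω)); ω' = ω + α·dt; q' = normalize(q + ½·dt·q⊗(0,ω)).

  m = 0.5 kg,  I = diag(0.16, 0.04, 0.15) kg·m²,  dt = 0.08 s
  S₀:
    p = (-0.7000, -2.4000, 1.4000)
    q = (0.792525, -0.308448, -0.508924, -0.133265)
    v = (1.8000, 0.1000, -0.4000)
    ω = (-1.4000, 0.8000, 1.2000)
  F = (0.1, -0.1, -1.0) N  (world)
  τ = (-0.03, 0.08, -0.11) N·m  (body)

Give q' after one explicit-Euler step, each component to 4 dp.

Hamilton product q⊗(0,ω) = (0.1352300, -1.6136318, 1.1907286, -0.0082220)
q' = normalize(q + ½dt·q⊗(0,ω)) = (0.7954, -0.3718, -0.4598, -0.1332)

q' = (0.7954, -0.3718, -0.4598, -0.1332)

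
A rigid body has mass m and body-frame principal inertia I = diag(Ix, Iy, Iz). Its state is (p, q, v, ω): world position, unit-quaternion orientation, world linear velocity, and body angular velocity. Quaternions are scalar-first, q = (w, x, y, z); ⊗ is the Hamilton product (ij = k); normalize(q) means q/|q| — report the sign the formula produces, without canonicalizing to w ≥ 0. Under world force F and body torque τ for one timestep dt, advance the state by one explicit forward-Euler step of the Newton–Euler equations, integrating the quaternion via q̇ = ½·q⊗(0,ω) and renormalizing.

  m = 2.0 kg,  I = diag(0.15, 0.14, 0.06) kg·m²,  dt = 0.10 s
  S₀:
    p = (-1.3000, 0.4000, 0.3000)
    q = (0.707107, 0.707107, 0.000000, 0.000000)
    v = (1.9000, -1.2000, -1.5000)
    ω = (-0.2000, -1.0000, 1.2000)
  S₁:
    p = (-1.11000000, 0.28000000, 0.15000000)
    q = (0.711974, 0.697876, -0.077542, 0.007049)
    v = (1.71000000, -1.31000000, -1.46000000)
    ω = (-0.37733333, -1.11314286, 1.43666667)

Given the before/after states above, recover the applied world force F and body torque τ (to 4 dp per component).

rate change Δω = (-0.17733333, -0.11314286, 0.23666667)
τ = I·(Δω/dt) + ω₀×(Iω₀) = (-0.1700, -0.1800, 0.1400)
v₁ − v₀ = (-0.19000000, -0.11000000, 0.04000000)
F = m·Δv/dt = (-3.8000, -2.2000, 0.8000)

F = (-3.8000, -2.2000, 0.8000)
τ = (-0.1700, -0.1800, 0.1400)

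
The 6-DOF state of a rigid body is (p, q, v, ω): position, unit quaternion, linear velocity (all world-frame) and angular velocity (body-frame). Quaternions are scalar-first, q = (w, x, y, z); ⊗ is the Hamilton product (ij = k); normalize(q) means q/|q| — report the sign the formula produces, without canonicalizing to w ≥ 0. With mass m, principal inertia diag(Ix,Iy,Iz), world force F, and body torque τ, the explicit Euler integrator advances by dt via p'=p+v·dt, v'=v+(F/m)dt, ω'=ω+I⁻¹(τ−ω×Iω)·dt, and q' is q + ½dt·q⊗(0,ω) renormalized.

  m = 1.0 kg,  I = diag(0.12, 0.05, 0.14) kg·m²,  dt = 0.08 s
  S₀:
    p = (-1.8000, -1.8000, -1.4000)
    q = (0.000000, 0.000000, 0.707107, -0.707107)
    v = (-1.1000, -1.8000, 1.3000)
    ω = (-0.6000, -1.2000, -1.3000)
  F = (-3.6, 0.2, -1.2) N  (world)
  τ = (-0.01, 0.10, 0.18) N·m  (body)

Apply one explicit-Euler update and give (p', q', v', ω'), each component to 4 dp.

gyro term ω×Iω = (0.1404, -0.0156, -0.0504)
angular accel α = (-1.2533, 2.3120, 1.6457)
new body rate ω' = (-0.7003, -1.0150, -1.1683)
Hamilton product q⊗(0,ω) = (-0.0707107, -1.7677675, 0.4242642, 0.4242642)
q' = normalize(q + ½dt·q⊗(0,ω)) = (-0.0028, -0.0705, 0.7221, -0.6882)
a = F/m = (-3.6000, 0.2000, -1.2000)
p + v·dt = (-1.8880, -1.9440, -1.2960)
v + (F/m)dt = (-1.3880, -1.7840, 1.2040)

p' = (-1.8880, -1.9440, -1.2960)
q' = (-0.0028, -0.0705, 0.7221, -0.6882)
v' = (-1.3880, -1.7840, 1.2040)
ω' = (-0.7003, -1.0150, -1.1683)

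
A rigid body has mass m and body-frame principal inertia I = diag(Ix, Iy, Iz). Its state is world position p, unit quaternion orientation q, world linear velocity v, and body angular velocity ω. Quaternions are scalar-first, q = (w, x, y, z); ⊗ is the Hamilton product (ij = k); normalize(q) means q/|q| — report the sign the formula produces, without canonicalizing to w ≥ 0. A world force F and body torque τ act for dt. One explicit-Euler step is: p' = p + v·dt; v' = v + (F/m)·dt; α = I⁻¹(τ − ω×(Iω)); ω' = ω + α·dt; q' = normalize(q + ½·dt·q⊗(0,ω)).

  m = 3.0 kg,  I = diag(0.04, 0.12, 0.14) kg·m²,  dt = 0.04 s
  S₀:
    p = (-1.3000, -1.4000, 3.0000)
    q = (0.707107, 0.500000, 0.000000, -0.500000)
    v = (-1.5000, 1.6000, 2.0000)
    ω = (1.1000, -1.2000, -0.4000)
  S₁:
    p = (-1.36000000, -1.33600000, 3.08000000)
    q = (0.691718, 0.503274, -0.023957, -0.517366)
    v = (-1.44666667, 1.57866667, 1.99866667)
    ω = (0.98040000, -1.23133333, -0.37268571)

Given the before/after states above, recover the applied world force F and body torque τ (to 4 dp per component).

F = (4.0000, -1.6000, -0.1000)
τ = (-0.1100, -0.0500, -0.0100)

Δv = v₁−v₀ = (0.05333333, -0.02133333, -0.00133333)
applied force F = (4.0000, -1.6000, -0.1000)
rate change Δω = (-0.11960000, -0.03133333, 0.02731429)
I·α + gyro = (-0.1100, -0.0500, -0.0100)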